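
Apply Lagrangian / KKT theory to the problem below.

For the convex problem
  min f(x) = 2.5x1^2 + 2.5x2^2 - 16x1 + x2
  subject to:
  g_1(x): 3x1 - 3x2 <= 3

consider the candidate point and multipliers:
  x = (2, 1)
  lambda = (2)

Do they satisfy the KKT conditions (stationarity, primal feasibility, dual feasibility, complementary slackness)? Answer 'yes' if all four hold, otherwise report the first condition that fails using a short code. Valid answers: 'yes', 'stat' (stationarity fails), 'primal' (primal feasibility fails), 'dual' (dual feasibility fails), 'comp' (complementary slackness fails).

Gradient of f: grad f(x) = Q x + c = (-6, 6)
Constraint values g_i(x) = a_i^T x - b_i:
  g_1((2, 1)) = 0
Stationarity residual: grad f(x) + sum_i lambda_i a_i = (0, 0)
  -> stationarity OK
Primal feasibility (all g_i <= 0): OK
Dual feasibility (all lambda_i >= 0): OK
Complementary slackness (lambda_i * g_i(x) = 0 for all i): OK

Verdict: yes, KKT holds.

yes


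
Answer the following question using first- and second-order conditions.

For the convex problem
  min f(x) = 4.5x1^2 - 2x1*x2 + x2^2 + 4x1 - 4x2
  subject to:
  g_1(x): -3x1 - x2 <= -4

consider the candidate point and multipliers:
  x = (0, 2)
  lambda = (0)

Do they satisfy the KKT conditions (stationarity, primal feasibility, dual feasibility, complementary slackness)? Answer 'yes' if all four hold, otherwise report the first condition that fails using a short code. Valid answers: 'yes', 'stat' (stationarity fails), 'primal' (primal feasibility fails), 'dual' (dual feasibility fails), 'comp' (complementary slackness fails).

Gradient of f: grad f(x) = Q x + c = (0, 0)
Constraint values g_i(x) = a_i^T x - b_i:
  g_1((0, 2)) = 2
Stationarity residual: grad f(x) + sum_i lambda_i a_i = (0, 0)
  -> stationarity OK
Primal feasibility (all g_i <= 0): FAILS
Dual feasibility (all lambda_i >= 0): OK
Complementary slackness (lambda_i * g_i(x) = 0 for all i): OK

Verdict: the first failing condition is primal_feasibility -> primal.

primal


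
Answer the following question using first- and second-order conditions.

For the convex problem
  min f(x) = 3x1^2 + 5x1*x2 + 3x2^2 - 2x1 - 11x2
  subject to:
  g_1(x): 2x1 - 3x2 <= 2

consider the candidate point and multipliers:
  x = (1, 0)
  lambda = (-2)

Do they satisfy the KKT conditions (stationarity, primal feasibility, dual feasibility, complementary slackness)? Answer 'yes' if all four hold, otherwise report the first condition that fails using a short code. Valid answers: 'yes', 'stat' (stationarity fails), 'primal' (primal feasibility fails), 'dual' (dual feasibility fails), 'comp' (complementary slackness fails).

Gradient of f: grad f(x) = Q x + c = (4, -6)
Constraint values g_i(x) = a_i^T x - b_i:
  g_1((1, 0)) = 0
Stationarity residual: grad f(x) + sum_i lambda_i a_i = (0, 0)
  -> stationarity OK
Primal feasibility (all g_i <= 0): OK
Dual feasibility (all lambda_i >= 0): FAILS
Complementary slackness (lambda_i * g_i(x) = 0 for all i): OK

Verdict: the first failing condition is dual_feasibility -> dual.

dual


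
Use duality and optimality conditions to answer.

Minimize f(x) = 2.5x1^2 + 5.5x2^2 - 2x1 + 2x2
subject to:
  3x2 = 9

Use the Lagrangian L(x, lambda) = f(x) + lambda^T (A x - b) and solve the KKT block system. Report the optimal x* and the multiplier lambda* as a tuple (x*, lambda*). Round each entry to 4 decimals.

Form the Lagrangian:
  L(x, lambda) = (1/2) x^T Q x + c^T x + lambda^T (A x - b)
Stationarity (grad_x L = 0): Q x + c + A^T lambda = 0.
Primal feasibility: A x = b.

This gives the KKT block system:
  [ Q   A^T ] [ x     ]   [-c ]
  [ A    0  ] [ lambda ] = [ b ]

Solving the linear system:
  x*      = (0.4, 3)
  lambda* = (-11.6667)
  f(x*)   = 55.1

x* = (0.4, 3), lambda* = (-11.6667)


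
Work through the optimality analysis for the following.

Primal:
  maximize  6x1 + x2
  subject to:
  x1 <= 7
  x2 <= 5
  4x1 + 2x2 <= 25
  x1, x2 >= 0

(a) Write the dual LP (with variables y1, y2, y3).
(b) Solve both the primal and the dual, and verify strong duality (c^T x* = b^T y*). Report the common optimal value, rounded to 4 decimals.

The standard primal-dual pair for 'max c^T x s.t. A x <= b, x >= 0' is:
  Dual:  min b^T y  s.t.  A^T y >= c,  y >= 0.

So the dual LP is:
  minimize  7y1 + 5y2 + 25y3
  subject to:
    y1 + 4y3 >= 6
    y2 + 2y3 >= 1
    y1, y2, y3 >= 0

Solving the primal: x* = (6.25, 0).
  primal value c^T x* = 37.5.
Solving the dual: y* = (0, 0, 1.5).
  dual value b^T y* = 37.5.
Strong duality: c^T x* = b^T y*. Confirmed.

37.5


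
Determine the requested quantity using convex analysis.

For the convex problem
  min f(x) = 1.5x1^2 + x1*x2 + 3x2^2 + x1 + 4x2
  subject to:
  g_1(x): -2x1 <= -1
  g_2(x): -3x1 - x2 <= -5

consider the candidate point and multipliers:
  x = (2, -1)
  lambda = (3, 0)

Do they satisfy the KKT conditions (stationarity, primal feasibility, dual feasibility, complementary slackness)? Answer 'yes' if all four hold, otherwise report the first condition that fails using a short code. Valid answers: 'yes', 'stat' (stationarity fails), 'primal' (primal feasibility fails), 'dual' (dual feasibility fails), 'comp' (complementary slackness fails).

Gradient of f: grad f(x) = Q x + c = (6, 0)
Constraint values g_i(x) = a_i^T x - b_i:
  g_1((2, -1)) = -3
  g_2((2, -1)) = 0
Stationarity residual: grad f(x) + sum_i lambda_i a_i = (0, 0)
  -> stationarity OK
Primal feasibility (all g_i <= 0): OK
Dual feasibility (all lambda_i >= 0): OK
Complementary slackness (lambda_i * g_i(x) = 0 for all i): FAILS

Verdict: the first failing condition is complementary_slackness -> comp.

comp


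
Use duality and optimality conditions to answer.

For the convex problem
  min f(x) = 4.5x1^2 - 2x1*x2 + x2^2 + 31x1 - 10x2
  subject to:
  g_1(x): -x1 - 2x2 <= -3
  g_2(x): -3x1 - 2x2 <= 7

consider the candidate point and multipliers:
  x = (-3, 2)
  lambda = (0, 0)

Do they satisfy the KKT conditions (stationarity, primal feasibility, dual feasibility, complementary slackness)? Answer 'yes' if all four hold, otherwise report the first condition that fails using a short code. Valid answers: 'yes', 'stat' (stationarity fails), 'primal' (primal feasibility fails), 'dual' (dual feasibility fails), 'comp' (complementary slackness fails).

Gradient of f: grad f(x) = Q x + c = (0, 0)
Constraint values g_i(x) = a_i^T x - b_i:
  g_1((-3, 2)) = 2
  g_2((-3, 2)) = -2
Stationarity residual: grad f(x) + sum_i lambda_i a_i = (0, 0)
  -> stationarity OK
Primal feasibility (all g_i <= 0): FAILS
Dual feasibility (all lambda_i >= 0): OK
Complementary slackness (lambda_i * g_i(x) = 0 for all i): OK

Verdict: the first failing condition is primal_feasibility -> primal.

primal


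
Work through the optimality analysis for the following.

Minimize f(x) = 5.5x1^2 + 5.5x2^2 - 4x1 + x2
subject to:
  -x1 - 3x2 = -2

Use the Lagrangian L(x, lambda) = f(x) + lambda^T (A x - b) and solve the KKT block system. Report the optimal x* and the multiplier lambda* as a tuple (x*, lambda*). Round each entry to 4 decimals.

Form the Lagrangian:
  L(x, lambda) = (1/2) x^T Q x + c^T x + lambda^T (A x - b)
Stationarity (grad_x L = 0): Q x + c + A^T lambda = 0.
Primal feasibility: A x = b.

This gives the KKT block system:
  [ Q   A^T ] [ x     ]   [-c ]
  [ A    0  ] [ lambda ] = [ b ]

Solving the linear system:
  x*      = (0.5545, 0.4818)
  lambda* = (2.1)
  f(x*)   = 1.2318

x* = (0.5545, 0.4818), lambda* = (2.1)


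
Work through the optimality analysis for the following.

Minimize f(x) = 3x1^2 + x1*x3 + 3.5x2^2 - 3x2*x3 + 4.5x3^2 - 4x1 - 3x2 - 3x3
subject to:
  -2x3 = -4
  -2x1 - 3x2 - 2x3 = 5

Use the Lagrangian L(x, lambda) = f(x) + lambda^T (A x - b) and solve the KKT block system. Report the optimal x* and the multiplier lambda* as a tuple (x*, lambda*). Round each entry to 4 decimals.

Form the Lagrangian:
  L(x, lambda) = (1/2) x^T Q x + c^T x + lambda^T (A x - b)
Stationarity (grad_x L = 0): Q x + c + A^T lambda = 0.
Primal feasibility: A x = b.

This gives the KKT block system:
  [ Q   A^T ] [ x     ]   [-c ]
  [ A    0  ] [ lambda ] = [ b ]

Solving the linear system:
  x*      = (-1.9756, -1.6829, 2)
  lambda* = (15.9634, -6.9268)
  f(x*)   = 52.7195

x* = (-1.9756, -1.6829, 2), lambda* = (15.9634, -6.9268)


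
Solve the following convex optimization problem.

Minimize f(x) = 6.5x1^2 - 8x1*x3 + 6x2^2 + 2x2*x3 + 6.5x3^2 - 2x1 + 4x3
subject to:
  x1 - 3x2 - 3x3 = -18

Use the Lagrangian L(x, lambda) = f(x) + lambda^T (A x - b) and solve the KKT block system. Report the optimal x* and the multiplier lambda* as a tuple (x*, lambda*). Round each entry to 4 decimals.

Form the Lagrangian:
  L(x, lambda) = (1/2) x^T Q x + c^T x + lambda^T (A x - b)
Stationarity (grad_x L = 0): Q x + c + A^T lambda = 0.
Primal feasibility: A x = b.

This gives the KKT block system:
  [ Q   A^T ] [ x     ]   [-c ]
  [ A    0  ] [ lambda ] = [ b ]

Solving the linear system:
  x*      = (1.0006, 3.1269, 3.2067)
  lambda* = (14.6452)
  f(x*)   = 137.2196

x* = (1.0006, 3.1269, 3.2067), lambda* = (14.6452)


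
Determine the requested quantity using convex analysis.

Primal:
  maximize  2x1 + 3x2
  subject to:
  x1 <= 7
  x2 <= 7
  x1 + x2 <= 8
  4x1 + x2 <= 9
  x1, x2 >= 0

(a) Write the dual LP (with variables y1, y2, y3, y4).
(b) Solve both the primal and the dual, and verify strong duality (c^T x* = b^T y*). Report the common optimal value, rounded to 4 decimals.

The standard primal-dual pair for 'max c^T x s.t. A x <= b, x >= 0' is:
  Dual:  min b^T y  s.t.  A^T y >= c,  y >= 0.

So the dual LP is:
  minimize  7y1 + 7y2 + 8y3 + 9y4
  subject to:
    y1 + y3 + 4y4 >= 2
    y2 + y3 + y4 >= 3
    y1, y2, y3, y4 >= 0

Solving the primal: x* = (0.5, 7).
  primal value c^T x* = 22.
Solving the dual: y* = (0, 2.5, 0, 0.5).
  dual value b^T y* = 22.
Strong duality: c^T x* = b^T y*. Confirmed.

22


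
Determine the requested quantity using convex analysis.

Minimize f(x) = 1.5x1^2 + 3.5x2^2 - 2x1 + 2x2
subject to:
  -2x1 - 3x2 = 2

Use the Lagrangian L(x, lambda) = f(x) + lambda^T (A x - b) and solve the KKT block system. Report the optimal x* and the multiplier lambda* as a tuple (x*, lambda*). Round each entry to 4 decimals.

Form the Lagrangian:
  L(x, lambda) = (1/2) x^T Q x + c^T x + lambda^T (A x - b)
Stationarity (grad_x L = 0): Q x + c + A^T lambda = 0.
Primal feasibility: A x = b.

This gives the KKT block system:
  [ Q   A^T ] [ x     ]   [-c ]
  [ A    0  ] [ lambda ] = [ b ]

Solving the linear system:
  x*      = (0.0364, -0.6909)
  lambda* = (-0.9455)
  f(x*)   = 0.2182

x* = (0.0364, -0.6909), lambda* = (-0.9455)


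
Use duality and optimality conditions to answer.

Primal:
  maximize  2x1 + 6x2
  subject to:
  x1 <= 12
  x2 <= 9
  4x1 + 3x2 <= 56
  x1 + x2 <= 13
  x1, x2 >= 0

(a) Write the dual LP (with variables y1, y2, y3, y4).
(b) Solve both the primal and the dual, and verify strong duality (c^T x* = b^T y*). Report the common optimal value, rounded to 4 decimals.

The standard primal-dual pair for 'max c^T x s.t. A x <= b, x >= 0' is:
  Dual:  min b^T y  s.t.  A^T y >= c,  y >= 0.

So the dual LP is:
  minimize  12y1 + 9y2 + 56y3 + 13y4
  subject to:
    y1 + 4y3 + y4 >= 2
    y2 + 3y3 + y4 >= 6
    y1, y2, y3, y4 >= 0

Solving the primal: x* = (4, 9).
  primal value c^T x* = 62.
Solving the dual: y* = (0, 4, 0, 2).
  dual value b^T y* = 62.
Strong duality: c^T x* = b^T y*. Confirmed.

62


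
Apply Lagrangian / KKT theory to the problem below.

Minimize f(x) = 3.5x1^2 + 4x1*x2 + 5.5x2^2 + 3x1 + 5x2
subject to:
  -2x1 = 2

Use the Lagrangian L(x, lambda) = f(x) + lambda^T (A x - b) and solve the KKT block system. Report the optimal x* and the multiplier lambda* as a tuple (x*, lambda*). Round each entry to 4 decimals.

Form the Lagrangian:
  L(x, lambda) = (1/2) x^T Q x + c^T x + lambda^T (A x - b)
Stationarity (grad_x L = 0): Q x + c + A^T lambda = 0.
Primal feasibility: A x = b.

This gives the KKT block system:
  [ Q   A^T ] [ x     ]   [-c ]
  [ A    0  ] [ lambda ] = [ b ]

Solving the linear system:
  x*      = (-1, -0.0909)
  lambda* = (-2.1818)
  f(x*)   = 0.4545

x* = (-1, -0.0909), lambda* = (-2.1818)


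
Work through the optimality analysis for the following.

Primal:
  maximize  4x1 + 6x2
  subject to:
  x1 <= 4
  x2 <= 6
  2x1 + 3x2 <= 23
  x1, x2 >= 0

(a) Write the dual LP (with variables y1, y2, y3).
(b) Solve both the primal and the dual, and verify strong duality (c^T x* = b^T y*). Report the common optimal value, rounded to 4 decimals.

The standard primal-dual pair for 'max c^T x s.t. A x <= b, x >= 0' is:
  Dual:  min b^T y  s.t.  A^T y >= c,  y >= 0.

So the dual LP is:
  minimize  4y1 + 6y2 + 23y3
  subject to:
    y1 + 2y3 >= 4
    y2 + 3y3 >= 6
    y1, y2, y3 >= 0

Solving the primal: x* = (2.5, 6).
  primal value c^T x* = 46.
Solving the dual: y* = (0, 0, 2).
  dual value b^T y* = 46.
Strong duality: c^T x* = b^T y*. Confirmed.

46


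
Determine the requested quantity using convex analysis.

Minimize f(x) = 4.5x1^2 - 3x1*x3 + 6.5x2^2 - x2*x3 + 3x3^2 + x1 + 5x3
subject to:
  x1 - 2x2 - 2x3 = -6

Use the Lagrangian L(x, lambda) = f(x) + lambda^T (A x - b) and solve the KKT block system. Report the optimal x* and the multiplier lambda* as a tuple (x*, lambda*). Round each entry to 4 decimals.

Form the Lagrangian:
  L(x, lambda) = (1/2) x^T Q x + c^T x + lambda^T (A x - b)
Stationarity (grad_x L = 0): Q x + c + A^T lambda = 0.
Primal feasibility: A x = b.

This gives the KKT block system:
  [ Q   A^T ] [ x     ]   [-c ]
  [ A    0  ] [ lambda ] = [ b ]

Solving the linear system:
  x*      = (-0.3847, 1.2289, 1.5787)
  lambda* = (7.1987)
  f(x*)   = 25.3506

x* = (-0.3847, 1.2289, 1.5787), lambda* = (7.1987)


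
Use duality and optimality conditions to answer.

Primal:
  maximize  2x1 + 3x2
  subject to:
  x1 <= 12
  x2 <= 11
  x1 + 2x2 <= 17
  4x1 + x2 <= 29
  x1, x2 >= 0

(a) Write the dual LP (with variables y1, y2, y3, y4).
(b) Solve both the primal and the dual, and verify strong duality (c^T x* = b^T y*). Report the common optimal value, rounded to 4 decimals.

The standard primal-dual pair for 'max c^T x s.t. A x <= b, x >= 0' is:
  Dual:  min b^T y  s.t.  A^T y >= c,  y >= 0.

So the dual LP is:
  minimize  12y1 + 11y2 + 17y3 + 29y4
  subject to:
    y1 + y3 + 4y4 >= 2
    y2 + 2y3 + y4 >= 3
    y1, y2, y3, y4 >= 0

Solving the primal: x* = (5.8571, 5.5714).
  primal value c^T x* = 28.4286.
Solving the dual: y* = (0, 0, 1.4286, 0.1429).
  dual value b^T y* = 28.4286.
Strong duality: c^T x* = b^T y*. Confirmed.

28.4286


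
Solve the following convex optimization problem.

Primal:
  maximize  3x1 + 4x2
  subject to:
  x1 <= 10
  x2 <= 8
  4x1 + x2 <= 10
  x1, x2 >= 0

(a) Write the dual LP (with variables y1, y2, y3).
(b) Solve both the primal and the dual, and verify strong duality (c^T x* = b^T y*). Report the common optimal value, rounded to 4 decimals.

The standard primal-dual pair for 'max c^T x s.t. A x <= b, x >= 0' is:
  Dual:  min b^T y  s.t.  A^T y >= c,  y >= 0.

So the dual LP is:
  minimize  10y1 + 8y2 + 10y3
  subject to:
    y1 + 4y3 >= 3
    y2 + y3 >= 4
    y1, y2, y3 >= 0

Solving the primal: x* = (0.5, 8).
  primal value c^T x* = 33.5.
Solving the dual: y* = (0, 3.25, 0.75).
  dual value b^T y* = 33.5.
Strong duality: c^T x* = b^T y*. Confirmed.

33.5


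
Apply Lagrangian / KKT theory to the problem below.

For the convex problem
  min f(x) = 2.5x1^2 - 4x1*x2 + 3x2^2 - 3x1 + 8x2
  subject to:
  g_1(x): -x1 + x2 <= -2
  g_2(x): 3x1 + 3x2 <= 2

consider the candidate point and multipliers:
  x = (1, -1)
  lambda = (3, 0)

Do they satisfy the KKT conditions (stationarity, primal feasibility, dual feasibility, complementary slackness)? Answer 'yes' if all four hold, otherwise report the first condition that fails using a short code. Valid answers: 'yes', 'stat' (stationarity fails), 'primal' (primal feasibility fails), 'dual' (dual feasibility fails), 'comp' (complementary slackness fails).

Gradient of f: grad f(x) = Q x + c = (6, -2)
Constraint values g_i(x) = a_i^T x - b_i:
  g_1((1, -1)) = 0
  g_2((1, -1)) = -2
Stationarity residual: grad f(x) + sum_i lambda_i a_i = (3, 1)
  -> stationarity FAILS
Primal feasibility (all g_i <= 0): OK
Dual feasibility (all lambda_i >= 0): OK
Complementary slackness (lambda_i * g_i(x) = 0 for all i): OK

Verdict: the first failing condition is stationarity -> stat.

stat


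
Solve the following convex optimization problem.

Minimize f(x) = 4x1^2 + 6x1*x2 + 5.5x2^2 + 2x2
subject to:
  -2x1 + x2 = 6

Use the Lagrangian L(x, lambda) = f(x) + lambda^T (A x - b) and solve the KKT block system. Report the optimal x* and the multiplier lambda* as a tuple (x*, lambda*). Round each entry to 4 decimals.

Form the Lagrangian:
  L(x, lambda) = (1/2) x^T Q x + c^T x + lambda^T (A x - b)
Stationarity (grad_x L = 0): Q x + c + A^T lambda = 0.
Primal feasibility: A x = b.

This gives the KKT block system:
  [ Q   A^T ] [ x     ]   [-c ]
  [ A    0  ] [ lambda ] = [ b ]

Solving the linear system:
  x*      = (-2.2632, 1.4737)
  lambda* = (-4.6316)
  f(x*)   = 15.3684

x* = (-2.2632, 1.4737), lambda* = (-4.6316)


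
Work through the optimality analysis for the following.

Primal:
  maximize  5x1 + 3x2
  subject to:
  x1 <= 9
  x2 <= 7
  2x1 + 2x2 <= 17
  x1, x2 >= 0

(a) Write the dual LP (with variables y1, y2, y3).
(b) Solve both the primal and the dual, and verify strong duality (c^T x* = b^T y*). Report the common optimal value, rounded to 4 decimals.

The standard primal-dual pair for 'max c^T x s.t. A x <= b, x >= 0' is:
  Dual:  min b^T y  s.t.  A^T y >= c,  y >= 0.

So the dual LP is:
  minimize  9y1 + 7y2 + 17y3
  subject to:
    y1 + 2y3 >= 5
    y2 + 2y3 >= 3
    y1, y2, y3 >= 0

Solving the primal: x* = (8.5, 0).
  primal value c^T x* = 42.5.
Solving the dual: y* = (0, 0, 2.5).
  dual value b^T y* = 42.5.
Strong duality: c^T x* = b^T y*. Confirmed.

42.5


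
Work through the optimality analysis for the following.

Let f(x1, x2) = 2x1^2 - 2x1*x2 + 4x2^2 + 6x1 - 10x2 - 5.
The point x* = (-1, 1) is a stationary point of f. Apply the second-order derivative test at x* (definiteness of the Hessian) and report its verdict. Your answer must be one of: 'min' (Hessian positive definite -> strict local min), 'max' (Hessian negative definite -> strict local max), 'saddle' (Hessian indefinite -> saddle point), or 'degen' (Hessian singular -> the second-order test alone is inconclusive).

Compute the Hessian H = grad^2 f:
  H = [[4, -2], [-2, 8]]
Verify stationarity: grad f(x*) = H x* + g = (0, 0).
Eigenvalues of H: 3.1716, 8.8284.
Both eigenvalues > 0, so H is positive definite -> x* is a strict local min.

min


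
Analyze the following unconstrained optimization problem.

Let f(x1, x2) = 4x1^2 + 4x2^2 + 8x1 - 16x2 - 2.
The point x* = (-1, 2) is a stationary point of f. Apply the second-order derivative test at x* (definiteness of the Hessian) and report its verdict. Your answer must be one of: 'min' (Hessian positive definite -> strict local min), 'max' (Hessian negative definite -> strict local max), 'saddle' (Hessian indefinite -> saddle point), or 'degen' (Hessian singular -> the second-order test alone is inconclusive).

Compute the Hessian H = grad^2 f:
  H = [[8, 0], [0, 8]]
Verify stationarity: grad f(x*) = H x* + g = (0, 0).
Eigenvalues of H: 8, 8.
Both eigenvalues > 0, so H is positive definite -> x* is a strict local min.

min


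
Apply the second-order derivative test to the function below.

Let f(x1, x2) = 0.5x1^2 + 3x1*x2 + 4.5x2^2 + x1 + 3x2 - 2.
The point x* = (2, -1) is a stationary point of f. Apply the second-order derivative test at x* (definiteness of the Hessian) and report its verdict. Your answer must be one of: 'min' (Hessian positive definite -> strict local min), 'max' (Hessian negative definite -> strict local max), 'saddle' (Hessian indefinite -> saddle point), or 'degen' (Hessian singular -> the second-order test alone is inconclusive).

Compute the Hessian H = grad^2 f:
  H = [[1, 3], [3, 9]]
Verify stationarity: grad f(x*) = H x* + g = (0, 0).
Eigenvalues of H: 0, 10.
H has a zero eigenvalue (singular; positive semidefinite but not definite), so H is neither positive definite, negative definite, nor indefinite. The second-order test alone is inconclusive -> degen.
(Indeed, f is constant along the null direction of H through x*, so x* is not a strict local extremum.)

degen


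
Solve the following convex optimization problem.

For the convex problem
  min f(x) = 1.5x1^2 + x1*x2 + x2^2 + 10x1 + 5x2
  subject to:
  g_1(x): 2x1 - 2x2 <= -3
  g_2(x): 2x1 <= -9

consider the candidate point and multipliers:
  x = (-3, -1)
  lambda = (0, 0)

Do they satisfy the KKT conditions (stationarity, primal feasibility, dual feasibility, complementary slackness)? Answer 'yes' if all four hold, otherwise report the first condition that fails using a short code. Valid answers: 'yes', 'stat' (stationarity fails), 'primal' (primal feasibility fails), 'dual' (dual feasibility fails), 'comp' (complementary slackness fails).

Gradient of f: grad f(x) = Q x + c = (0, 0)
Constraint values g_i(x) = a_i^T x - b_i:
  g_1((-3, -1)) = -1
  g_2((-3, -1)) = 3
Stationarity residual: grad f(x) + sum_i lambda_i a_i = (0, 0)
  -> stationarity OK
Primal feasibility (all g_i <= 0): FAILS
Dual feasibility (all lambda_i >= 0): OK
Complementary slackness (lambda_i * g_i(x) = 0 for all i): OK

Verdict: the first failing condition is primal_feasibility -> primal.

primal


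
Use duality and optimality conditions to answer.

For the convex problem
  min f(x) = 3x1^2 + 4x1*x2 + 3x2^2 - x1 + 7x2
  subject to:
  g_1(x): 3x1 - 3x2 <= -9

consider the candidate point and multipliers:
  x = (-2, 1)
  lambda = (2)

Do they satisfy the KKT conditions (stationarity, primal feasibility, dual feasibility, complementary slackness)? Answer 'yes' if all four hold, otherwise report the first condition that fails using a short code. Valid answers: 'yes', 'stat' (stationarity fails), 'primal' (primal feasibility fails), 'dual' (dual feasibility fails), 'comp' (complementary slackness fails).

Gradient of f: grad f(x) = Q x + c = (-9, 5)
Constraint values g_i(x) = a_i^T x - b_i:
  g_1((-2, 1)) = 0
Stationarity residual: grad f(x) + sum_i lambda_i a_i = (-3, -1)
  -> stationarity FAILS
Primal feasibility (all g_i <= 0): OK
Dual feasibility (all lambda_i >= 0): OK
Complementary slackness (lambda_i * g_i(x) = 0 for all i): OK

Verdict: the first failing condition is stationarity -> stat.

stat


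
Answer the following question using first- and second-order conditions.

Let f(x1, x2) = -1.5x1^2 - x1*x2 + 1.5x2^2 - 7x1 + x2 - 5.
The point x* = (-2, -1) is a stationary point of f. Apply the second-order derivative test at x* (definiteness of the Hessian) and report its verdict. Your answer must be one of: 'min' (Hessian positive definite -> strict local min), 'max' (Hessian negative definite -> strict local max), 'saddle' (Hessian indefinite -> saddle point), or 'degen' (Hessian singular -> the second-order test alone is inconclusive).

Compute the Hessian H = grad^2 f:
  H = [[-3, -1], [-1, 3]]
Verify stationarity: grad f(x*) = H x* + g = (0, 0).
Eigenvalues of H: -3.1623, 3.1623.
Eigenvalues have mixed signs, so H is indefinite -> x* is a saddle point.

saddle


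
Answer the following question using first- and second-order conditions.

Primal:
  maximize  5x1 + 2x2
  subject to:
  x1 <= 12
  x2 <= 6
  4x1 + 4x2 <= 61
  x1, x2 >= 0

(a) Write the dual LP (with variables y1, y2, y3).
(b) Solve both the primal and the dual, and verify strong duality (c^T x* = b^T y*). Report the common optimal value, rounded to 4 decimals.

The standard primal-dual pair for 'max c^T x s.t. A x <= b, x >= 0' is:
  Dual:  min b^T y  s.t.  A^T y >= c,  y >= 0.

So the dual LP is:
  minimize  12y1 + 6y2 + 61y3
  subject to:
    y1 + 4y3 >= 5
    y2 + 4y3 >= 2
    y1, y2, y3 >= 0

Solving the primal: x* = (12, 3.25).
  primal value c^T x* = 66.5.
Solving the dual: y* = (3, 0, 0.5).
  dual value b^T y* = 66.5.
Strong duality: c^T x* = b^T y*. Confirmed.

66.5


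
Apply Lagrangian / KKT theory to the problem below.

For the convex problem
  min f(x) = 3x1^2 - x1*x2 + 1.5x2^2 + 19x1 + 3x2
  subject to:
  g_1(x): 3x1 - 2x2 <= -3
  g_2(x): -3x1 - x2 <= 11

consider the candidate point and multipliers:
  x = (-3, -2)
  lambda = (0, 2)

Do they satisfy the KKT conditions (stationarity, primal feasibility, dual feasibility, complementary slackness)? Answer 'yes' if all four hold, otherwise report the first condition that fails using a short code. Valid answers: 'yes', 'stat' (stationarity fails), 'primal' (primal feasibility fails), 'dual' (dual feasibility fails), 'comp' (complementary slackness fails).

Gradient of f: grad f(x) = Q x + c = (3, 0)
Constraint values g_i(x) = a_i^T x - b_i:
  g_1((-3, -2)) = -2
  g_2((-3, -2)) = 0
Stationarity residual: grad f(x) + sum_i lambda_i a_i = (-3, -2)
  -> stationarity FAILS
Primal feasibility (all g_i <= 0): OK
Dual feasibility (all lambda_i >= 0): OK
Complementary slackness (lambda_i * g_i(x) = 0 for all i): OK

Verdict: the first failing condition is stationarity -> stat.

stat


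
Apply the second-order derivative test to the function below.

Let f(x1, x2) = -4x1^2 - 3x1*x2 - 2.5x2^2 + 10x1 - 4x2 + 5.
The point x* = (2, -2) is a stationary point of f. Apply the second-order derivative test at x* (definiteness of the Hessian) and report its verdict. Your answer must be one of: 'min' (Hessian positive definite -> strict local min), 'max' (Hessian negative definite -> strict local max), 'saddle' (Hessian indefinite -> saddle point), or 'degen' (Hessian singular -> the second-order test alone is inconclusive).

Compute the Hessian H = grad^2 f:
  H = [[-8, -3], [-3, -5]]
Verify stationarity: grad f(x*) = H x* + g = (0, 0).
Eigenvalues of H: -9.8541, -3.1459.
Both eigenvalues < 0, so H is negative definite -> x* is a strict local max.

max


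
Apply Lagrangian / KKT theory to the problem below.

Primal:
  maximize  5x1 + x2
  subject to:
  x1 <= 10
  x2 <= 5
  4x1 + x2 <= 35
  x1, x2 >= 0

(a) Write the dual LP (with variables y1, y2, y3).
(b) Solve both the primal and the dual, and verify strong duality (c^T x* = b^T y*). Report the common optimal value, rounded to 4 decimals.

The standard primal-dual pair for 'max c^T x s.t. A x <= b, x >= 0' is:
  Dual:  min b^T y  s.t.  A^T y >= c,  y >= 0.

So the dual LP is:
  minimize  10y1 + 5y2 + 35y3
  subject to:
    y1 + 4y3 >= 5
    y2 + y3 >= 1
    y1, y2, y3 >= 0

Solving the primal: x* = (8.75, 0).
  primal value c^T x* = 43.75.
Solving the dual: y* = (0, 0, 1.25).
  dual value b^T y* = 43.75.
Strong duality: c^T x* = b^T y*. Confirmed.

43.75


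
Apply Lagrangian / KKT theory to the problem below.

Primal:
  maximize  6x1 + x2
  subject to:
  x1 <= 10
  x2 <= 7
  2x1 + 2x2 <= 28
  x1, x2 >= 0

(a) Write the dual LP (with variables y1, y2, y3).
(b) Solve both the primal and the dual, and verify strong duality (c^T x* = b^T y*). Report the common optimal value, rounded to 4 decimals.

The standard primal-dual pair for 'max c^T x s.t. A x <= b, x >= 0' is:
  Dual:  min b^T y  s.t.  A^T y >= c,  y >= 0.

So the dual LP is:
  minimize  10y1 + 7y2 + 28y3
  subject to:
    y1 + 2y3 >= 6
    y2 + 2y3 >= 1
    y1, y2, y3 >= 0

Solving the primal: x* = (10, 4).
  primal value c^T x* = 64.
Solving the dual: y* = (5, 0, 0.5).
  dual value b^T y* = 64.
Strong duality: c^T x* = b^T y*. Confirmed.

64


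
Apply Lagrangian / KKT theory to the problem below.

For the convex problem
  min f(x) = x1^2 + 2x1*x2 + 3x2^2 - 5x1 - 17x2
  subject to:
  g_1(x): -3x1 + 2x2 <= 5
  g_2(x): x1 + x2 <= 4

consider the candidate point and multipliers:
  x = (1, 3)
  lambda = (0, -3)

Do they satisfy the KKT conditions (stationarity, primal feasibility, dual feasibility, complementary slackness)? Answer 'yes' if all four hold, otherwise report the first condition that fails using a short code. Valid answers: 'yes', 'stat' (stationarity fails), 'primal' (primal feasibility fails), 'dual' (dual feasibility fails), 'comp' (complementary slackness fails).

Gradient of f: grad f(x) = Q x + c = (3, 3)
Constraint values g_i(x) = a_i^T x - b_i:
  g_1((1, 3)) = -2
  g_2((1, 3)) = 0
Stationarity residual: grad f(x) + sum_i lambda_i a_i = (0, 0)
  -> stationarity OK
Primal feasibility (all g_i <= 0): OK
Dual feasibility (all lambda_i >= 0): FAILS
Complementary slackness (lambda_i * g_i(x) = 0 for all i): OK

Verdict: the first failing condition is dual_feasibility -> dual.

dual


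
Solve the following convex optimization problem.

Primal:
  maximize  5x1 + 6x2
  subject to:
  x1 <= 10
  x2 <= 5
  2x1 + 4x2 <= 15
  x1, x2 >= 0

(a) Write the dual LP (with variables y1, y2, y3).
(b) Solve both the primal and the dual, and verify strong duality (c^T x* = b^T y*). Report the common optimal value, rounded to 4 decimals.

The standard primal-dual pair for 'max c^T x s.t. A x <= b, x >= 0' is:
  Dual:  min b^T y  s.t.  A^T y >= c,  y >= 0.

So the dual LP is:
  minimize  10y1 + 5y2 + 15y3
  subject to:
    y1 + 2y3 >= 5
    y2 + 4y3 >= 6
    y1, y2, y3 >= 0

Solving the primal: x* = (7.5, 0).
  primal value c^T x* = 37.5.
Solving the dual: y* = (0, 0, 2.5).
  dual value b^T y* = 37.5.
Strong duality: c^T x* = b^T y*. Confirmed.

37.5


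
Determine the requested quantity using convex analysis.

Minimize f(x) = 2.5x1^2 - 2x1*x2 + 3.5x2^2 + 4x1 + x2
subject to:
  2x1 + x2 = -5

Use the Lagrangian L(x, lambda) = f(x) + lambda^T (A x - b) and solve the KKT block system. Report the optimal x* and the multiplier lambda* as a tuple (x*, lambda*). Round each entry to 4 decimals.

Form the Lagrangian:
  L(x, lambda) = (1/2) x^T Q x + c^T x + lambda^T (A x - b)
Stationarity (grad_x L = 0): Q x + c + A^T lambda = 0.
Primal feasibility: A x = b.

This gives the KKT block system:
  [ Q   A^T ] [ x     ]   [-c ]
  [ A    0  ] [ lambda ] = [ b ]

Solving the linear system:
  x*      = (-2, -1)
  lambda* = (2)
  f(x*)   = 0.5

x* = (-2, -1), lambda* = (2)


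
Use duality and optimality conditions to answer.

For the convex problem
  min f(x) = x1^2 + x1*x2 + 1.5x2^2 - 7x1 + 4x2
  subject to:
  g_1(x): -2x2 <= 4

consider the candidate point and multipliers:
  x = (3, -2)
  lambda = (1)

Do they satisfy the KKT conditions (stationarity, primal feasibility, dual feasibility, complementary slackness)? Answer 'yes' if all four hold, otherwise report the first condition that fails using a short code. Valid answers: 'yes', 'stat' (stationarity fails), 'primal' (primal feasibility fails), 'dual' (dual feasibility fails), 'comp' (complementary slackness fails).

Gradient of f: grad f(x) = Q x + c = (-3, 1)
Constraint values g_i(x) = a_i^T x - b_i:
  g_1((3, -2)) = 0
Stationarity residual: grad f(x) + sum_i lambda_i a_i = (-3, -1)
  -> stationarity FAILS
Primal feasibility (all g_i <= 0): OK
Dual feasibility (all lambda_i >= 0): OK
Complementary slackness (lambda_i * g_i(x) = 0 for all i): OK

Verdict: the first failing condition is stationarity -> stat.

stat


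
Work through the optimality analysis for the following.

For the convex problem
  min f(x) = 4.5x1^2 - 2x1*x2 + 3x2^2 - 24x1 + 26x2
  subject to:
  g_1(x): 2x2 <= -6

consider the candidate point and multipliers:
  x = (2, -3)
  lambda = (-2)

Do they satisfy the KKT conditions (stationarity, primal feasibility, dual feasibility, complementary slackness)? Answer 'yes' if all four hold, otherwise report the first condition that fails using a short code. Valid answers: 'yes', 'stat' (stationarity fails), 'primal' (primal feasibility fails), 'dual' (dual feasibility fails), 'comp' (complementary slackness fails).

Gradient of f: grad f(x) = Q x + c = (0, 4)
Constraint values g_i(x) = a_i^T x - b_i:
  g_1((2, -3)) = 0
Stationarity residual: grad f(x) + sum_i lambda_i a_i = (0, 0)
  -> stationarity OK
Primal feasibility (all g_i <= 0): OK
Dual feasibility (all lambda_i >= 0): FAILS
Complementary slackness (lambda_i * g_i(x) = 0 for all i): OK

Verdict: the first failing condition is dual_feasibility -> dual.

dual


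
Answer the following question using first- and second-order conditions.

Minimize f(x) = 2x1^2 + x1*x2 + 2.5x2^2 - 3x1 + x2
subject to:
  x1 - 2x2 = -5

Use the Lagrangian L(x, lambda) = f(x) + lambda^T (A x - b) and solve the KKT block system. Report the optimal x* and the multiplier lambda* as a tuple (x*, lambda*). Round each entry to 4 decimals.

Form the Lagrangian:
  L(x, lambda) = (1/2) x^T Q x + c^T x + lambda^T (A x - b)
Stationarity (grad_x L = 0): Q x + c + A^T lambda = 0.
Primal feasibility: A x = b.

This gives the KKT block system:
  [ Q   A^T ] [ x     ]   [-c ]
  [ A    0  ] [ lambda ] = [ b ]

Solving the linear system:
  x*      = (-1, 2)
  lambda* = (5)
  f(x*)   = 15

x* = (-1, 2), lambda* = (5)


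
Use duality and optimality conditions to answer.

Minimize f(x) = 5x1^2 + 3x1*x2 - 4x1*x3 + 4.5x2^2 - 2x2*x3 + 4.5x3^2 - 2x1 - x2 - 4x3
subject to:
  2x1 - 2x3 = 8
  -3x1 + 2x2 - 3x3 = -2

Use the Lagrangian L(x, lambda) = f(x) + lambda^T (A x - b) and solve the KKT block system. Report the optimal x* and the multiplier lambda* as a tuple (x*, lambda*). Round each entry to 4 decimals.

Form the Lagrangian:
  L(x, lambda) = (1/2) x^T Q x + c^T x + lambda^T (A x - b)
Stationarity (grad_x L = 0): Q x + c + A^T lambda = 0.
Primal feasibility: A x = b.

This gives the KKT block system:
  [ Q   A^T ] [ x     ]   [-c ]
  [ A    0  ] [ lambda ] = [ b ]

Solving the linear system:
  x*      = (2.051, -0.8469, -1.949)
  lambda* = (-12.9541, -0.7143)
  f(x*)   = 53.3724

x* = (2.051, -0.8469, -1.949), lambda* = (-12.9541, -0.7143)


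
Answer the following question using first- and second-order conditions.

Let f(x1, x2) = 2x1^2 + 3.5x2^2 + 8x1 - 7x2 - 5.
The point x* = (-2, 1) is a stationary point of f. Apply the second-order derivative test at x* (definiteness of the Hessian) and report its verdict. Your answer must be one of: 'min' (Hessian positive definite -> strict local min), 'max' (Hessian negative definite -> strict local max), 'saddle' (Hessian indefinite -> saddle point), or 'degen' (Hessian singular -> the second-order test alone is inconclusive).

Compute the Hessian H = grad^2 f:
  H = [[4, 0], [0, 7]]
Verify stationarity: grad f(x*) = H x* + g = (0, 0).
Eigenvalues of H: 4, 7.
Both eigenvalues > 0, so H is positive definite -> x* is a strict local min.

min


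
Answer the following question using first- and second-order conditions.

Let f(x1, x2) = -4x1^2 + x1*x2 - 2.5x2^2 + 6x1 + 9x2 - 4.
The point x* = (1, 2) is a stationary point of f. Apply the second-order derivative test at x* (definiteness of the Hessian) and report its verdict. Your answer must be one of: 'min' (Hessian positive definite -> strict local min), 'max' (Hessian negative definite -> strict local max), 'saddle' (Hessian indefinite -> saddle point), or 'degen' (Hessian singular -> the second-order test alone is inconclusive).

Compute the Hessian H = grad^2 f:
  H = [[-8, 1], [1, -5]]
Verify stationarity: grad f(x*) = H x* + g = (0, 0).
Eigenvalues of H: -8.3028, -4.6972.
Both eigenvalues < 0, so H is negative definite -> x* is a strict local max.

max


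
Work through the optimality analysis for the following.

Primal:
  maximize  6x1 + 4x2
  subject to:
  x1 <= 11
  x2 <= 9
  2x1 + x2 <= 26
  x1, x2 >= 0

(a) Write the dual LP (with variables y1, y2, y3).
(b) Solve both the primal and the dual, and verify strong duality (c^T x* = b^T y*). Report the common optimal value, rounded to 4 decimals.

The standard primal-dual pair for 'max c^T x s.t. A x <= b, x >= 0' is:
  Dual:  min b^T y  s.t.  A^T y >= c,  y >= 0.

So the dual LP is:
  minimize  11y1 + 9y2 + 26y3
  subject to:
    y1 + 2y3 >= 6
    y2 + y3 >= 4
    y1, y2, y3 >= 0

Solving the primal: x* = (8.5, 9).
  primal value c^T x* = 87.
Solving the dual: y* = (0, 1, 3).
  dual value b^T y* = 87.
Strong duality: c^T x* = b^T y*. Confirmed.

87


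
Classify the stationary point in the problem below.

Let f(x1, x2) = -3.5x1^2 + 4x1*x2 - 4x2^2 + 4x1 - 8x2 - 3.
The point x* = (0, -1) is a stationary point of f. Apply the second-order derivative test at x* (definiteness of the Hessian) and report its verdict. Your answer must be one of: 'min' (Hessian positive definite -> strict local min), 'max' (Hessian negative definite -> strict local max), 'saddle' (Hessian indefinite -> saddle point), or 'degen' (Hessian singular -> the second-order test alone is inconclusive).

Compute the Hessian H = grad^2 f:
  H = [[-7, 4], [4, -8]]
Verify stationarity: grad f(x*) = H x* + g = (0, 0).
Eigenvalues of H: -11.5311, -3.4689.
Both eigenvalues < 0, so H is negative definite -> x* is a strict local max.

max


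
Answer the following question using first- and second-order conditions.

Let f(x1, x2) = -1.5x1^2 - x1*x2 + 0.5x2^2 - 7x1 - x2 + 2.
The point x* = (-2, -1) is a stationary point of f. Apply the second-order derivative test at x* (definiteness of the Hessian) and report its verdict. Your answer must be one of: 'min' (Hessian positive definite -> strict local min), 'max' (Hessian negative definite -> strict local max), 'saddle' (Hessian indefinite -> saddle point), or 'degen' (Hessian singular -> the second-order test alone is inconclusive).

Compute the Hessian H = grad^2 f:
  H = [[-3, -1], [-1, 1]]
Verify stationarity: grad f(x*) = H x* + g = (0, 0).
Eigenvalues of H: -3.2361, 1.2361.
Eigenvalues have mixed signs, so H is indefinite -> x* is a saddle point.

saddle


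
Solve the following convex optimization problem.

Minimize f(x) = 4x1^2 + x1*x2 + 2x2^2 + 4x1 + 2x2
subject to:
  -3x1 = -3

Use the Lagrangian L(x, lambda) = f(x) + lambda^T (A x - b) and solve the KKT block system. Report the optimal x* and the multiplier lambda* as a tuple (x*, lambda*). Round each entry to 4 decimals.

Form the Lagrangian:
  L(x, lambda) = (1/2) x^T Q x + c^T x + lambda^T (A x - b)
Stationarity (grad_x L = 0): Q x + c + A^T lambda = 0.
Primal feasibility: A x = b.

This gives the KKT block system:
  [ Q   A^T ] [ x     ]   [-c ]
  [ A    0  ] [ lambda ] = [ b ]

Solving the linear system:
  x*      = (1, -0.75)
  lambda* = (3.75)
  f(x*)   = 6.875

x* = (1, -0.75), lambda* = (3.75)


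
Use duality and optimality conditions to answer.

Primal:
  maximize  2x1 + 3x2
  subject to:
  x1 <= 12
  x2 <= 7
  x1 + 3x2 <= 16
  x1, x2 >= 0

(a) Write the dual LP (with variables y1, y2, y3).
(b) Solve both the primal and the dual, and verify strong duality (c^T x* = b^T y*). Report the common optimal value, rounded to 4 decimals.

The standard primal-dual pair for 'max c^T x s.t. A x <= b, x >= 0' is:
  Dual:  min b^T y  s.t.  A^T y >= c,  y >= 0.

So the dual LP is:
  minimize  12y1 + 7y2 + 16y3
  subject to:
    y1 + y3 >= 2
    y2 + 3y3 >= 3
    y1, y2, y3 >= 0

Solving the primal: x* = (12, 1.3333).
  primal value c^T x* = 28.
Solving the dual: y* = (1, 0, 1).
  dual value b^T y* = 28.
Strong duality: c^T x* = b^T y*. Confirmed.

28


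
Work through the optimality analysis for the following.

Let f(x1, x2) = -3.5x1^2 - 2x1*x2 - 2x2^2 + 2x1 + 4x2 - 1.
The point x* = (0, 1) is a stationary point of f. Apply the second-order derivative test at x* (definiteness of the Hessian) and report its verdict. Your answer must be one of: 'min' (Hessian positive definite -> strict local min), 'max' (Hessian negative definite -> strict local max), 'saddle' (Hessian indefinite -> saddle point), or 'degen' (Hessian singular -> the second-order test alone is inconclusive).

Compute the Hessian H = grad^2 f:
  H = [[-7, -2], [-2, -4]]
Verify stationarity: grad f(x*) = H x* + g = (0, 0).
Eigenvalues of H: -8, -3.
Both eigenvalues < 0, so H is negative definite -> x* is a strict local max.

max


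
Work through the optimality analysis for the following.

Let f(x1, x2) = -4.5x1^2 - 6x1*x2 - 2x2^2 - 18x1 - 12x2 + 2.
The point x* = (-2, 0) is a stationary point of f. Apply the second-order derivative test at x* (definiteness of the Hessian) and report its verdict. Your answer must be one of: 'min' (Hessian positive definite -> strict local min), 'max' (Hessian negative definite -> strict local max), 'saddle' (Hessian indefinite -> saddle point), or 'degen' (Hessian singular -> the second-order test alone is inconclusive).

Compute the Hessian H = grad^2 f:
  H = [[-9, -6], [-6, -4]]
Verify stationarity: grad f(x*) = H x* + g = (0, 0).
Eigenvalues of H: -13, 0.
H has a zero eigenvalue (singular; negative semidefinite but not definite), so H is neither positive definite, negative definite, nor indefinite. The second-order test alone is inconclusive -> degen.
(Indeed, f is constant along the null direction of H through x*, so x* is not a strict local extremum.)

degen
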